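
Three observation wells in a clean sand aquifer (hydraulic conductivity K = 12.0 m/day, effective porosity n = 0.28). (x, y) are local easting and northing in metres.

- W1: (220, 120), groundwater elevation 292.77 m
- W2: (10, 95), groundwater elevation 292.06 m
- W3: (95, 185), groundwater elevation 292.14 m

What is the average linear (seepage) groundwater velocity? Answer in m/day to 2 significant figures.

Differences from W1: to W2 (Δx, Δy, Δh) = (-210, -25, -0.71); to W3 = (-125, 65, -0.63).
Determinant of the coordinate differences = (-210)·65 − (-125)·(-25) = -16775.
∂h/∂x = [(-0.71)·65 − (-0.63)·(-25)] / -16775 = +0.003690
∂h/∂y = [(-210)·(-0.63) − (-125)·(-0.71)] / -16775 = -0.002596
|∇h| = √(0.003690² + -0.002596²) = 0.004512
Seepage velocity v = K·i/n = 12.0 × 0.004512 / 0.28 = 0.1934 m/day.

0.19 m/day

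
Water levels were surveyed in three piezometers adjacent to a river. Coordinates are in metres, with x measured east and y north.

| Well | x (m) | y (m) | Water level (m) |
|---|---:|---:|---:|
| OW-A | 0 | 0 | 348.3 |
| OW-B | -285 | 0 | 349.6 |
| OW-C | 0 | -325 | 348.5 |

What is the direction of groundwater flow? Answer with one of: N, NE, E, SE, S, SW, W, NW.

∂h/∂x = (349.6 − 348.3) / (-285 − 0) = -0.004561
∂h/∂y = (348.5 − 348.3) / (-325 − 0) = -0.0006154
Flow = −∇h = (+0.004561 east, +0.0006154 north), which points east.

E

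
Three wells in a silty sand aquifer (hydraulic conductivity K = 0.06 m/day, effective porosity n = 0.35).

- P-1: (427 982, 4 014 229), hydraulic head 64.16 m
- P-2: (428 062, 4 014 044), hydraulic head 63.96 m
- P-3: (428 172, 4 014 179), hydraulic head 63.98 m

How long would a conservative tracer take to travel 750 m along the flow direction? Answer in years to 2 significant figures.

11000 years

Taking P-1 as reference: P-2−P-1 = (80, -185, -0.20); P-3−P-1 = (190, -50, -0.18).
Determinant of the coordinate differences = 80·(-50) − 190·(-185) = 31150.
∂h/∂x = [(-0.20)·(-50) − (-0.18)·(-185)] / 31150 = -0.0007480
∂h/∂y = [80·(-0.18) − 190·(-0.20)] / 31150 = +0.0007576
|∇h| = √(-0.0007480² + 0.0007576²) = 0.001065
Seepage velocity v = K·i/n = 0.06 × 0.001065 / 0.35 = 0.0001826 m/day.
t = 750 / 0.0001826 = 4.107e+06 days = 1.12e+04 years.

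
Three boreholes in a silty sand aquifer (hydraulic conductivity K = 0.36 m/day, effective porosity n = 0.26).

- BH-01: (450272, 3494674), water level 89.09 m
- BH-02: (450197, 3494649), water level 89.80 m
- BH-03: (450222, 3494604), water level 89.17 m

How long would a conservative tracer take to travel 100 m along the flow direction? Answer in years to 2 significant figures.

Taking BH-01 as reference: BH-02−BH-01 = (-75, -25, +0.71); BH-03−BH-01 = (-50, -70, +0.08).
Solve a·Δx + b·Δy = Δh: det = (-75)·(-70) − (-50)·(-25) = 4000.
∂h/∂x = [(+0.71)·(-70) − (+0.08)·(-25)] / 4000 = -0.01192
∂h/∂y = [(-75)·(+0.08) − (-50)·(+0.71)] / 4000 = +0.007375
|∇h| = √(-0.01192² + 0.007375²) = 0.01402
Seepage velocity v = K·i/n = 0.36 × 0.01402 / 0.26 = 0.01941 m/day.
t = 100 / 0.01941 = 5152 days = 14.1 years.

14 years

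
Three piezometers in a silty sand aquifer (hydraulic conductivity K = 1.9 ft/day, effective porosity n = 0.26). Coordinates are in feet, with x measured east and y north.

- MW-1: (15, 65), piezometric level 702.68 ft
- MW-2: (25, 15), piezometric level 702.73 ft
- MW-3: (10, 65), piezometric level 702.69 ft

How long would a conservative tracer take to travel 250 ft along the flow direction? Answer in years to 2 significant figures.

38 years

Three-point gradient (reference MW-1): Δ to MW-2 = (10, -50, +0.05), Δ to MW-3 = (-5, 0, +0.01).
∂h/∂x = -0.002000, ∂h/∂y = -0.001400 (det = -250).
|∇h| = √(-0.002000² + -0.001400²) = 0.002441
Seepage velocity v = K·i/n = 1.9 × 0.002441 / 0.26 = 0.01784 ft/day.
t = 250 / 0.01784 = 1.401e+04 days = 38.4 years.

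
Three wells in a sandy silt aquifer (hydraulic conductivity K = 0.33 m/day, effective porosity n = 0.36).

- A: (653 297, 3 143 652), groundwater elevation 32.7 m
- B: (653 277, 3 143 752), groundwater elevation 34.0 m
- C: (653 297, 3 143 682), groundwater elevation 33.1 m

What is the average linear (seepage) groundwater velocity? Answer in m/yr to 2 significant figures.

4.5 m/yr

With h = a·x + b·y + c and A as origin, the differences give:
  (-20)·a + 100·b = +1.3
  0·a + 30·b = +0.4
Eliminate b (×30 and ×100, subtract): -600·a = -1.00 → a = ∂h/∂x = +0.001667
Back-substitute: b = ∂h/∂y = +0.01333.
|∇h| = √(0.001667² + 0.01333²) = 0.01343
Seepage velocity v = K·i/n = 0.33 × 0.01343 / 0.36 = 0.01231 m/day = 4.496 m/yr.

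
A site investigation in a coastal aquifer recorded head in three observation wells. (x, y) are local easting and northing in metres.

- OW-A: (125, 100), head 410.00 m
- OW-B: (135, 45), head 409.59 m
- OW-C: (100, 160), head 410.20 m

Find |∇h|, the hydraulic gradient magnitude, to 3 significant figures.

0.0205

Three-point gradient (reference OW-A): Δ to OW-B = (10, -55, -0.41), Δ to OW-C = (-25, 60, +0.20).
∂h/∂x = +0.01755, ∂h/∂y = +0.01065 (det = -775).
|∇h| = √(0.01755² + 0.01065²) = 0.02053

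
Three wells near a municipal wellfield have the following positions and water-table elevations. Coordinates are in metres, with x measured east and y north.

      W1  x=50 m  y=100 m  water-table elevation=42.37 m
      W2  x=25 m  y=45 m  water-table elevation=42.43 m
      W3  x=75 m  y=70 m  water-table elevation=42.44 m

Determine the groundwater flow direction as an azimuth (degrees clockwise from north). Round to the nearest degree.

328°

With h = a·x + b·y + c and W1 as origin, the differences give:
  (-25)·a + (-55)·b = +0.06
  25·a + (-30)·b = +0.07
Eliminate b (×(-30) and ×(-55), subtract): 2125·a = 2.050 → a = ∂h/∂x = +0.0009647
Back-substitute: b = ∂h/∂y = -0.001529.
Flow direction (−∇h) has components (-0.0009647 E, +0.001529 N).
Azimuth = atan2(E, N) = atan2(-0.0009647, +0.001529) = 327.8° ≈ 328°.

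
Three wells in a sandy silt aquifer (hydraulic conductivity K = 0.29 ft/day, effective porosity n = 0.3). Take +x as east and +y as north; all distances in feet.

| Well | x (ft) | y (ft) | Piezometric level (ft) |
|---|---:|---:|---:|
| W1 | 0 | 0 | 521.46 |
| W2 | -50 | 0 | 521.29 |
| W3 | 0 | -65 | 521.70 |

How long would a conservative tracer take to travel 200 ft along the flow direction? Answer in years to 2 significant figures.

∂h/∂x = (521.29 − 521.46) / (-50 − 0) = +0.003400
∂h/∂y = (521.70 − 521.46) / (-65 − 0) = -0.003692
|∇h| = √(0.003400² + -0.003692²) = 0.005019
Seepage velocity v = K·i/n = 0.29 × 0.005019 / 0.3 = 0.004852 ft/day.
t = 200 / 0.004852 = 4.122e+04 days = 113 years.

110 years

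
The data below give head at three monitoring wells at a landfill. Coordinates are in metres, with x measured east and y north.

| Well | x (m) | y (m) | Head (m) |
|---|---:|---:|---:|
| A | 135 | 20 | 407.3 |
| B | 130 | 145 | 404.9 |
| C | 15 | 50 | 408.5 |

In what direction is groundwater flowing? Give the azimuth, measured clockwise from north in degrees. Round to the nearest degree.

Differences from A: to B (Δx, Δy, Δh) = (-5, 125, -2.4); to C = (-120, 30, +1.2).
Solve a·Δx + b·Δy = Δh: det = (-5)·30 − (-120)·125 = 14850.
∂h/∂x = [(-2.4)·30 − (+1.2)·125] / 14850 = -0.01495
∂h/∂y = [(-5)·(+1.2) − (-120)·(-2.4)] / 14850 = -0.01980
Flow direction (−∇h) has components (+0.01495 E, +0.01980 N).
Azimuth = atan2(E, N) = atan2(+0.01495, +0.01980) = 37.1° ≈ 037°.

037°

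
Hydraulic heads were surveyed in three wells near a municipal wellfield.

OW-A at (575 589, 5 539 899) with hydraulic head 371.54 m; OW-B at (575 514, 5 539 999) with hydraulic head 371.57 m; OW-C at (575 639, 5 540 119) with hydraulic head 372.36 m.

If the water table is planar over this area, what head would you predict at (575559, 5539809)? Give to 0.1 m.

Three-point gradient (reference OW-A): Δ to OW-B = (-75, 100, +0.03), Δ to OW-C = (50, 220, +0.82).
∂h/∂x = +0.003507, ∂h/∂y = +0.002930 (det = -21500).
h(575559, 5539809) = 371.54 + (+0.003507)·(-30) + (+0.002930)·(-90) = 371.54 -0.105 -0.264 = 371.171 m.

371.2 m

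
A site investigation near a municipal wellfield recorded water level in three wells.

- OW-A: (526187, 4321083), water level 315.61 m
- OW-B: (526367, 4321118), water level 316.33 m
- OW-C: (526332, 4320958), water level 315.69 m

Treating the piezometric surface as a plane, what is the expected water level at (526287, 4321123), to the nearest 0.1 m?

316.1 m

Taking OW-A as reference: OW-B−OW-A = (180, 35, +0.72); OW-C−OW-A = (145, -125, +0.08).
Determinant of the coordinate differences = 180·(-125) − 145·35 = -27575.
∂h/∂x = [(+0.72)·(-125) − (+0.08)·35] / -27575 = +0.003365
∂h/∂y = [180·(+0.08) − 145·(+0.72)] / -27575 = +0.003264
h(526287, 4321123) = 315.61 + (+0.003365)·(100) + (+0.003264)·(40) = 315.61 +0.337 +0.131 = 316.077 m.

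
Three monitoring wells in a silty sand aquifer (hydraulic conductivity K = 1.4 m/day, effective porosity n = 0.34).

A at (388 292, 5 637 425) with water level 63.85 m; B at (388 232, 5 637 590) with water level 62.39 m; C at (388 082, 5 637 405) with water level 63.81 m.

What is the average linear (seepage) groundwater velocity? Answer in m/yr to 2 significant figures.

13 m/yr

Differences from A: to B (Δx, Δy, Δh) = (-60, 165, -1.46); to C = (-210, -20, -0.04).
Determinant of the coordinate differences = (-60)·(-20) − (-210)·165 = 35850.
∂h/∂x = [(-1.46)·(-20) − (-0.04)·165] / 35850 = +0.0009986
∂h/∂y = [(-60)·(-0.04) − (-210)·(-1.46)] / 35850 = -0.008485
|∇h| = √(0.0009986² + -0.008485²) = 0.008544
Seepage velocity v = K·i/n = 1.4 × 0.008544 / 0.34 = 0.03518 m/day = 12.85 m/yr.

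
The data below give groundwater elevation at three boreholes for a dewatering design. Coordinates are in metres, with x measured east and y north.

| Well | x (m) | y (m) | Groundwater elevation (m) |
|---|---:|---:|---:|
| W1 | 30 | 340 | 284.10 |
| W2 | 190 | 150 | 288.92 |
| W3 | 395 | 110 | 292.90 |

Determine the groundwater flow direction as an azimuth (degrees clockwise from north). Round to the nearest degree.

Differences from W1: to W2 (Δx, Δy, Δh) = (160, -190, +4.82); to W3 = (365, -230, +8.80).
Determinant of the coordinate differences = 160·(-230) − 365·(-190) = 32550.
∂h/∂x = [(+4.82)·(-230) − (+8.80)·(-190)] / 32550 = +0.01731
∂h/∂y = [160·(+8.80) − 365·(+4.82)] / 32550 = -0.01079
Flow direction (−∇h) has components (-0.01731 E, +0.01079 N).
Azimuth = atan2(E, N) = atan2(-0.01731, +0.01079) = 301.9° ≈ 302°.

302°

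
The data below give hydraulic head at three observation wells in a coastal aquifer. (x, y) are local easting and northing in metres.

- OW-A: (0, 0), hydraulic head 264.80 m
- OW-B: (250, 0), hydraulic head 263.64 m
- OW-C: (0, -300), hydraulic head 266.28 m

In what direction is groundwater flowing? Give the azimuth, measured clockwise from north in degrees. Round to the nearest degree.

∂h/∂x = (263.64 − 264.80) / (250 − 0) = -0.004640
∂h/∂y = (266.28 − 264.80) / (-300 − 0) = -0.004933
Flow direction (−∇h) has components (+0.004640 E, +0.004933 N).
Azimuth = atan2(E, N) = atan2(+0.004640, +0.004933) = 43.2° ≈ 043°.

043°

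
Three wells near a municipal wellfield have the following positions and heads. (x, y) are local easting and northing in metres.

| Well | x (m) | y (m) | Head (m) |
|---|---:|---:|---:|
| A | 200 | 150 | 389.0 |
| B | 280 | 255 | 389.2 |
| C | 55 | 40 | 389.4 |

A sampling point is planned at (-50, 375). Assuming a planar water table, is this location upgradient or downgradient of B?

upgradient

With h = a·x + b·y + c and A as origin, the differences give:
  80·a + 105·b = +0.2
  (-145)·a + (-110)·b = +0.4
Eliminate b (×(-110) and ×105, subtract): 6425·a = -64.00 → a = ∂h/∂x = -0.009961
Back-substitute: b = ∂h/∂y = +0.009494.
Head at (-50, 375) = 389.0 + (-0.009961)·(-250) + (+0.009494)·(225) = 393.63 m.
That is higher than the 389.2 m at B, so the point is upgradient.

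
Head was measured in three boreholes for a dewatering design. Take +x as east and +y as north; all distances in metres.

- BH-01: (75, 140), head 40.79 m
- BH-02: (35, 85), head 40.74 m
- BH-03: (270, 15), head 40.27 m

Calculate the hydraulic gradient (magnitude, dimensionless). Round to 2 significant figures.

0.0024

With h = a·x + b·y + c and BH-01 as origin, the differences give:
  (-40)·a + (-55)·b = -0.05
  195·a + (-125)·b = -0.52
Eliminate b (×(-125) and ×(-55), subtract): 15725·a = -22.350 → a = ∂h/∂x = -0.001421
Back-substitute: b = ∂h/∂y = +0.001943.
|∇h| = √(-0.001421² + 0.001943²) = 0.002407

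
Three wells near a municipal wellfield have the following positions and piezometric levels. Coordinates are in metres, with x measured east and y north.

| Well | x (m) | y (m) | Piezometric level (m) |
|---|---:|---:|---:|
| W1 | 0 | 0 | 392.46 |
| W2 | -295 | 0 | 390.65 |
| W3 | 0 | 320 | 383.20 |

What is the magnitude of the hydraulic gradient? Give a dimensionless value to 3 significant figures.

∂h/∂x = (390.65 − 392.46) / (-295 − 0) = +0.006136
∂h/∂y = (383.20 − 392.46) / (320 − 0) = -0.02894
|∇h| = √(0.006136² + -0.02894²) = 0.02958

0.0296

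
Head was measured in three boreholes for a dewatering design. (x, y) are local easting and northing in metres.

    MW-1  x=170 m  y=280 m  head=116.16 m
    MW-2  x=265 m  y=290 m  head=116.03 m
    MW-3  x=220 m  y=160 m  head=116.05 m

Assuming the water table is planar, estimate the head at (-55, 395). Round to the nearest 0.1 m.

Differences from MW-1: to MW-2 (Δx, Δy, Δh) = (95, 10, -0.13); to MW-3 = (50, -120, -0.11).
Determinant of the coordinate differences = 95·(-120) − 50·10 = -11900.
∂h/∂x = [(-0.13)·(-120) − (-0.11)·10] / -11900 = -0.001403
∂h/∂y = [95·(-0.11) − 50·(-0.13)] / -11900 = +0.0003319
h(-55, 395) = 116.16 + (-0.001403)·(-225) + (+0.0003319)·(115) = 116.16 +0.316 +0.038 = 116.514 m.

116.5 m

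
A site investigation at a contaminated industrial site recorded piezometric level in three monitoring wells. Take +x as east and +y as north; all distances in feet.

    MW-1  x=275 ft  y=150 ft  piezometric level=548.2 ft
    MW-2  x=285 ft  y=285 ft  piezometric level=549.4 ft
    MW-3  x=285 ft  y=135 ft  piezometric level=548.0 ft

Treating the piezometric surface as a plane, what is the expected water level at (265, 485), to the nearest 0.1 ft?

551.4 ft

Differences from MW-1: to MW-2 (Δx, Δy, Δh) = (10, 135, +1.2); to MW-3 = (10, -15, -0.2).
Determinant of the coordinate differences = 10·(-15) − 10·135 = -1500.
∂h/∂x = [(+1.2)·(-15) − (-0.2)·135] / -1500 = -0.006000
∂h/∂y = [10·(-0.2) − 10·(+1.2)] / -1500 = +0.009333
h(265, 485) = 548.2 + (-0.006000)·(-10) + (+0.009333)·(335) = 548.2 +0.060 +3.127 = 551.387 ft.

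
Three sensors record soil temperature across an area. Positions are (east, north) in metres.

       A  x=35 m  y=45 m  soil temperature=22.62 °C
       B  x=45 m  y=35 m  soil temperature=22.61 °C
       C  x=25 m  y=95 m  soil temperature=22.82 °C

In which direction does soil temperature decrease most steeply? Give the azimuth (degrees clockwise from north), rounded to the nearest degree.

Taking A as reference: B−A = (10, -10, -0.01); C−A = (-10, 50, +0.20).
Solve a·Δx + b·Δy = ΔT: det = 10·50 − (-10)·(-10) = 400.
∂T/∂x = [(-0.01)·50 − (+0.20)·(-10)] / 400 = +0.003750
∂T/∂y = [10·(+0.20) − (-10)·(-0.01)] / 400 = +0.004750
Steepest decrease is along −∇f: components (-0.003750 E, -0.004750 N).
Azimuth = atan2(-0.003750, -0.004750) = 218.3° ≈ 218°.

218°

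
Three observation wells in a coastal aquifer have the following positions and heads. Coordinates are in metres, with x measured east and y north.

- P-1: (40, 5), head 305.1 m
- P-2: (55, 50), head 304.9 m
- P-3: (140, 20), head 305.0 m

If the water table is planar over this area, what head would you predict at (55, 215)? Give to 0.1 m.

304.2 m

Differences from P-1: to P-2 (Δx, Δy, Δh) = (15, 45, -0.2); to P-3 = (100, 15, -0.1).
Solve a·Δx + b·Δy = Δh: det = 15·15 − 100·45 = -4275.
∂h/∂x = [(-0.2)·15 − (-0.1)·45] / -4275 = -0.0003509
∂h/∂y = [15·(-0.1) − 100·(-0.2)] / -4275 = -0.004327
h(55, 215) = 305.1 + (-0.0003509)·(15) + (-0.004327)·(210) = 305.1 -0.005 -0.909 = 304.186 m.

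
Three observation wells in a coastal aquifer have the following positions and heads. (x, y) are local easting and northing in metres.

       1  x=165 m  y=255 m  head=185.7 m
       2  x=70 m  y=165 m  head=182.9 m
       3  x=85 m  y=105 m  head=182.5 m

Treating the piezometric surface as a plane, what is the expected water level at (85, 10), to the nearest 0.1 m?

181.4 m

Differences from 1: to 2 (Δx, Δy, Δh) = (-95, -90, -2.8); to 3 = (-80, -150, -3.2).
Determinant of the coordinate differences = (-95)·(-150) − (-80)·(-90) = 7050.
∂h/∂x = [(-2.8)·(-150) − (-3.2)·(-90)] / 7050 = +0.01872
∂h/∂y = [(-95)·(-3.2) − (-80)·(-2.8)] / 7050 = +0.01135
h(85, 10) = 185.7 + (+0.01872)·(-80) + (+0.01135)·(-245) = 185.7 -1.498 -2.780 = 181.422 m.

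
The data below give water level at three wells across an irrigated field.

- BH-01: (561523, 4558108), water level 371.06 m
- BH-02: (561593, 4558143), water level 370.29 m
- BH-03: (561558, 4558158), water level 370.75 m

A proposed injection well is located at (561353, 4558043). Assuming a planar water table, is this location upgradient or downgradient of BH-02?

upgradient

Taking BH-01 as reference: BH-02−BH-01 = (70, 35, -0.77); BH-03−BH-01 = (35, 50, -0.31).
Solve a·Δx + b·Δy = Δh: det = 70·50 − 35·35 = 2275.
∂h/∂x = [(-0.77)·50 − (-0.31)·35] / 2275 = -0.01215
∂h/∂y = [70·(-0.31) − 35·(-0.77)] / 2275 = +0.002308
Head at (561353, 4558043) = 371.06 + (-0.01215)·(-170) + (+0.002308)·(-65) = 372.98 m.
That is higher than the 370.29 m at BH-02, so the point is upgradient.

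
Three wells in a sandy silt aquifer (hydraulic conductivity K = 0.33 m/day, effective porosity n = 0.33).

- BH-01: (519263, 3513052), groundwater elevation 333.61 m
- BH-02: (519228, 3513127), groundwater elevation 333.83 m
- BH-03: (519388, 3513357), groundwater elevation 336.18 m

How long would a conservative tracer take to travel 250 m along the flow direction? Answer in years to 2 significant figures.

With h = a·x + b·y + c and BH-01 as origin, the differences give:
  (-35)·a + 75·b = +0.22
  125·a + 305·b = +2.57
Eliminate b (×305 and ×75, subtract): -20050·a = -125.650 → a = ∂h/∂x = +0.006267
Back-substitute: b = ∂h/∂y = +0.005858.
|∇h| = √(0.006267² + 0.005858²) = 0.008579
Seepage velocity v = K·i/n = 0.33 × 0.008579 / 0.33 = 0.008579 m/day.
t = 250 / 0.008579 = 2.914e+04 days = 79.8 years.

80 years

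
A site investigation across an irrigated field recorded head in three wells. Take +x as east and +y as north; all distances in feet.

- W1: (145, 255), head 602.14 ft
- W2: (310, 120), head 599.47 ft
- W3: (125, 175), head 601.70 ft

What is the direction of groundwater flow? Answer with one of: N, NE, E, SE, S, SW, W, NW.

Taking W1 as reference: W2−W1 = (165, -135, -2.67); W3−W1 = (-20, -80, -0.44).
Solve a·Δx + b·Δy = Δh: det = 165·(-80) − (-20)·(-135) = -15900.
∂h/∂x = [(-2.67)·(-80) − (-0.44)·(-135)] / -15900 = -0.009698
∂h/∂y = [165·(-0.44) − (-20)·(-2.67)] / -15900 = +0.007925
Flow = −∇h = (+0.009698 east, -0.007925 north), which points southeast.

SE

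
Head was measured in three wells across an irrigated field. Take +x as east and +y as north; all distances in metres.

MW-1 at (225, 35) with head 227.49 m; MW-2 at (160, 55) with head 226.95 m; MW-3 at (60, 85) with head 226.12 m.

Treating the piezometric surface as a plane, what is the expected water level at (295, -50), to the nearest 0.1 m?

228.1 m

Differences from MW-1: to MW-2 (Δx, Δy, Δh) = (-65, 20, -0.54); to MW-3 = (-165, 50, -1.37).
Solve a·Δx + b·Δy = Δh: det = (-65)·50 − (-165)·20 = 50.
∂h/∂x = [(-0.54)·50 − (-1.37)·20] / 50 = +0.008000
∂h/∂y = [(-65)·(-1.37) − (-165)·(-0.54)] / 50 = -0.001000
h(295, -50) = 227.49 + (+0.008000)·(70) + (-0.001000)·(-85) = 227.49 +0.560 +0.085 = 228.135 m.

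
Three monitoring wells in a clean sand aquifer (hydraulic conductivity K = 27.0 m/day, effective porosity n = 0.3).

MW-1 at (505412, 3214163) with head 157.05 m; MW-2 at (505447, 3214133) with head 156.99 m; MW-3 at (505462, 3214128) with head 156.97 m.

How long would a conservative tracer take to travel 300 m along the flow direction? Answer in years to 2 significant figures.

7.0 years

Differences from MW-1: to MW-2 (Δx, Δy, Δh) = (35, -30, -0.06); to MW-3 = (50, -35, -0.08).
Solve a·Δx + b·Δy = Δh: det = 35·(-35) − 50·(-30) = 275.
∂h/∂x = [(-0.06)·(-35) − (-0.08)·(-30)] / 275 = -0.001091
∂h/∂y = [35·(-0.08) − 50·(-0.06)] / 275 = +0.0007273
|∇h| = √(-0.001091² + 0.0007273²) = 0.001311
Seepage velocity v = K·i/n = 27.0 × 0.001311 / 0.3 = 0.118 m/day.
t = 300 / 0.118 = 2542 days = 6.96 years.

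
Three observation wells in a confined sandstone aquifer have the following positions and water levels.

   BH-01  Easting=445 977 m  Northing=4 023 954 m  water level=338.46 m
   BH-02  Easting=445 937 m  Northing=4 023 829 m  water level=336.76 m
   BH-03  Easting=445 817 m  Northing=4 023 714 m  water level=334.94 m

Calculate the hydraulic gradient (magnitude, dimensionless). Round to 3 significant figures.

0.0130

With h = a·x + b·y + c and BH-01 as origin, the differences give:
  (-40)·a + (-125)·b = -1.70
  (-160)·a + (-240)·b = -3.52
Eliminate b (×(-240) and ×(-125), subtract): -10400·a = -32.000 → a = ∂h/∂x = +0.003077
Back-substitute: b = ∂h/∂y = +0.01262.
|∇h| = √(0.003077² + 0.01262²) = 0.01299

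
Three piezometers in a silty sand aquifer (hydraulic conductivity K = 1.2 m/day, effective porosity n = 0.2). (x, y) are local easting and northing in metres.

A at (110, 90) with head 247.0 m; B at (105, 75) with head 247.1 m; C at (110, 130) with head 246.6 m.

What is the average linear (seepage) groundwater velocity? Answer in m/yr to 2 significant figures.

Taking A as reference: B−A = (-5, -15, +0.1); C−A = (0, 40, -0.4).
Solve a·Δx + b·Δy = Δh: det = (-5)·40 − 0·(-15) = -200.
∂h/∂x = [(+0.1)·40 − (-0.4)·(-15)] / -200 = +0.01000
∂h/∂y = [(-5)·(-0.4) − 0·(+0.1)] / -200 = -0.01000
|∇h| = √(0.01000² + -0.01000²) = 0.01414
Seepage velocity v = K·i/n = 1.2 × 0.01414 / 0.2 = 0.08484 m/day = 30.99 m/yr.

31 m/yr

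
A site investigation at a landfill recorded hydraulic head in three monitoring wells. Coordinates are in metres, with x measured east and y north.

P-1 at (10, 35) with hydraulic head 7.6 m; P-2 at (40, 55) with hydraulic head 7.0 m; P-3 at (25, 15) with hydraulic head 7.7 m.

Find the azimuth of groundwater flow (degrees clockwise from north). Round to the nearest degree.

040°

Differences from P-1: to P-2 (Δx, Δy, Δh) = (30, 20, -0.6); to P-3 = (15, -20, +0.1).
Solve a·Δx + b·Δy = Δh: det = 30·(-20) − 15·20 = -900.
∂h/∂x = [(-0.6)·(-20) − (+0.1)·20] / -900 = -0.01111
∂h/∂y = [30·(+0.1) − 15·(-0.6)] / -900 = -0.01333
Flow direction (−∇h) has components (+0.01111 E, +0.01333 N).
Azimuth = atan2(E, N) = atan2(+0.01111, +0.01333) = 39.8° ≈ 040°.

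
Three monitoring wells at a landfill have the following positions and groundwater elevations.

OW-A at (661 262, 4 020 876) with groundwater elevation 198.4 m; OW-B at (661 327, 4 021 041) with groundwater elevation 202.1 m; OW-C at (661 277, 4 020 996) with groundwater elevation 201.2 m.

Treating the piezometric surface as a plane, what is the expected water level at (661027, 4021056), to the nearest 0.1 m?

203.5 m

Differences from OW-A: to OW-B (Δx, Δy, Δh) = (65, 165, +3.7); to OW-C = (15, 120, +2.8).
Solve a·Δx + b·Δy = Δh: det = 65·120 − 15·165 = 5325.
∂h/∂x = [(+3.7)·120 − (+2.8)·165] / 5325 = -0.003380
∂h/∂y = [65·(+2.8) − 15·(+3.7)] / 5325 = +0.02376
h(661027, 4021056) = 198.4 + (-0.003380)·(-235) + (+0.02376)·(180) = 198.4 +0.794 +4.276 = 203.470 m.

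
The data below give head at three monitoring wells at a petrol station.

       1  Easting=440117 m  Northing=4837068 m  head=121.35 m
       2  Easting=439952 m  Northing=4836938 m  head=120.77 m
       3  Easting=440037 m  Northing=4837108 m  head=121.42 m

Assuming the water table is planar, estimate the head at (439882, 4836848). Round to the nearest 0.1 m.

With h = a·x + b·y + c and 1 as origin, the differences give:
  (-165)·a + (-130)·b = -0.58
  (-80)·a + 40·b = +0.07
Eliminate b (×40 and ×(-130), subtract): -17000·a = -14.100 → a = ∂h/∂x = +0.0008294
Back-substitute: b = ∂h/∂y = +0.003409.
h(439882, 4836848) = 121.35 + (+0.0008294)·(-235) + (+0.003409)·(-220) = 121.35 -0.195 -0.750 = 120.405 m.

120.4 m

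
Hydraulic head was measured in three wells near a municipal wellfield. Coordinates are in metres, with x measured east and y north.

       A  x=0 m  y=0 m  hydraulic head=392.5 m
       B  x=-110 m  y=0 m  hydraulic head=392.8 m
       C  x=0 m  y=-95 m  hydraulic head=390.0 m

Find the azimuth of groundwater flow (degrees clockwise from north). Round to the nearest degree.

174°

∂h/∂x = (392.8 − 392.5) / (-110 − 0) = -0.002727
∂h/∂y = (390.0 − 392.5) / (-95 − 0) = +0.02632
Flow direction (−∇h) has components (+0.002727 E, -0.02632 N).
Azimuth = atan2(E, N) = atan2(+0.002727, -0.02632) = 174.1° ≈ 174°.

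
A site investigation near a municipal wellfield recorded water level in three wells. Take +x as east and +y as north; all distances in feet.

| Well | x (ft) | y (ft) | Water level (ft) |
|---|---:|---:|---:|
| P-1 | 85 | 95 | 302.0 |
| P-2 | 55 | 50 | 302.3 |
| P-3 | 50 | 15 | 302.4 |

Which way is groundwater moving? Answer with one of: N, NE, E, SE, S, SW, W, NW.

E

With h = a·x + b·y + c and P-1 as origin, the differences give:
  (-30)·a + (-45)·b = +0.3
  (-35)·a + (-80)·b = +0.4
Eliminate b (×(-80) and ×(-45), subtract): 825·a = -6.00 → a = ∂h/∂x = -0.007273
Back-substitute: b = ∂h/∂y = -0.001818.
Flow = −∇h = (+0.007273 east, +0.001818 north), which points east.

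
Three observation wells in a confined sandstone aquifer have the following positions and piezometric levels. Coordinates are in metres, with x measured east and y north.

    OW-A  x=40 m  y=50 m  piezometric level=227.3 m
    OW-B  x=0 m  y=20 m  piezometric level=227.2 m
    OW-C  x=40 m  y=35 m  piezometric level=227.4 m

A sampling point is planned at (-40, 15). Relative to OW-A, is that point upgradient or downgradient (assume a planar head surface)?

downgradient

Three-point gradient (reference OW-A): Δ to OW-B = (-40, -30, -0.1), Δ to OW-C = (0, -15, +0.1).
∂h/∂x = +0.007500, ∂h/∂y = -0.006667 (det = 600).
Head at (-40, 15) = 227.3 + (+0.007500)·(-80) + (-0.006667)·(-35) = 226.93 m.
That is lower than the 227.3 m at OW-A, so the point is downgradient.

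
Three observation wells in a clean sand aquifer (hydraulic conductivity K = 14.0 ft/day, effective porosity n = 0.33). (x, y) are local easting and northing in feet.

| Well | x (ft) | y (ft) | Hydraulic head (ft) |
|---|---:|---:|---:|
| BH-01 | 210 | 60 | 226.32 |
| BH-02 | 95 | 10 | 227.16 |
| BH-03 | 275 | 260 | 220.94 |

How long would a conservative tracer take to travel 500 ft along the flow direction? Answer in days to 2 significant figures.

410 days

Three-point gradient (reference BH-01): Δ to BH-02 = (-115, -50, +0.84), Δ to BH-03 = (65, 200, -5.38).
∂h/∂x = +0.005114, ∂h/∂y = -0.02856 (det = -19750).
|∇h| = √(0.005114² + -0.02856²) = 0.02901
Seepage velocity v = K·i/n = 14.0 × 0.02901 / 0.33 = 1.231 ft/day.
t = 500 / 1.231 = 406.2 days.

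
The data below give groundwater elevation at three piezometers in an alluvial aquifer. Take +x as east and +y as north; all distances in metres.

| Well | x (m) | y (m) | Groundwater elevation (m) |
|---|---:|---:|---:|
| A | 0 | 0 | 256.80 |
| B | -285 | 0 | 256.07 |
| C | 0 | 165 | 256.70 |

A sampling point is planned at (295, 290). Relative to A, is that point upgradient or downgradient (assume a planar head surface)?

upgradient

∂h/∂x = (256.07 − 256.80) / (-285 − 0) = +0.002561
∂h/∂y = (256.70 − 256.80) / (165 − 0) = -0.0006061
Head at (295, 290) = 256.80 + (+0.002561)·(295) + (-0.0006061)·(290) = 257.38 m.
That is higher than the 256.80 m at A, so the point is upgradient.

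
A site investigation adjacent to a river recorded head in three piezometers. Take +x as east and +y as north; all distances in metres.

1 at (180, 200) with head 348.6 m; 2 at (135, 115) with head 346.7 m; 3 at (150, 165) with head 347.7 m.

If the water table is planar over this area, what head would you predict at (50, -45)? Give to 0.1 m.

Three-point gradient (reference 1): Δ to 2 = (-45, -85, -1.9), Δ to 3 = (-30, -35, -0.9).
∂h/∂x = +0.01026, ∂h/∂y = +0.01692 (det = -975).
h(50, -45) = 348.6 + (+0.01026)·(-130) + (+0.01692)·(-245) = 348.6 -1.333 -4.146 = 343.121 m.

343.1 m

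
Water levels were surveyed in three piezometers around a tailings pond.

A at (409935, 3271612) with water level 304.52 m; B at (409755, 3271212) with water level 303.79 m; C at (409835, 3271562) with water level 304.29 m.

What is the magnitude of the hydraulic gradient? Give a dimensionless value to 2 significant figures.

0.0021

Taking A as reference: B−A = (-180, -400, -0.73); C−A = (-100, -50, -0.23).
Solve a·Δx + b·Δy = Δh: det = (-180)·(-50) − (-100)·(-400) = -31000.
∂h/∂x = [(-0.73)·(-50) − (-0.23)·(-400)] / -31000 = +0.001790
∂h/∂y = [(-180)·(-0.23) − (-100)·(-0.73)] / -31000 = +0.001019
|∇h| = √(0.001790² + 0.001019²) = 0.00206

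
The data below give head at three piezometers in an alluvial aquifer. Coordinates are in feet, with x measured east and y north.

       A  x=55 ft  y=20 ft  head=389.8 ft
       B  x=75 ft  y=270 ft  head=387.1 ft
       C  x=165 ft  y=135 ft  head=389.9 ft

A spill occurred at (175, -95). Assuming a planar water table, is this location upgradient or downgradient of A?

upgradient

Differences from A: to B (Δx, Δy, Δh) = (20, 250, -2.7); to C = (110, 115, +0.1).
Determinant of the coordinate differences = 20·115 − 110·250 = -25200.
∂h/∂x = [(-2.7)·115 − (+0.1)·250] / -25200 = +0.01331
∂h/∂y = [20·(+0.1) − 110·(-2.7)] / -25200 = -0.01187
Head at (175, -95) = 389.8 + (+0.01331)·(120) + (-0.01187)·(-115) = 392.76 ft.
That is higher than the 389.8 ft at A, so the point is upgradient.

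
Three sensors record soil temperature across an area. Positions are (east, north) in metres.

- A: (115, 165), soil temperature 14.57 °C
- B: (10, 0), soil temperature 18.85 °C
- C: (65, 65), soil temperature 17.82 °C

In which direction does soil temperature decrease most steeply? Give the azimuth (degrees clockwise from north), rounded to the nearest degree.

320°

Taking A as reference: B−A = (-105, -165, +4.28); C−A = (-50, -100, +3.25).
Solve a·Δx + b·Δy = ΔT: det = (-105)·(-100) − (-50)·(-165) = 2250.
∂T/∂x = [(+4.28)·(-100) − (+3.25)·(-165)] / 2250 = +0.04811
∂T/∂y = [(-105)·(+3.25) − (-50)·(+4.28)] / 2250 = -0.05656
Steepest decrease is along −∇f: components (-0.04811 E, +0.05656 N).
Azimuth = atan2(-0.04811, +0.05656) = 319.6° ≈ 320°.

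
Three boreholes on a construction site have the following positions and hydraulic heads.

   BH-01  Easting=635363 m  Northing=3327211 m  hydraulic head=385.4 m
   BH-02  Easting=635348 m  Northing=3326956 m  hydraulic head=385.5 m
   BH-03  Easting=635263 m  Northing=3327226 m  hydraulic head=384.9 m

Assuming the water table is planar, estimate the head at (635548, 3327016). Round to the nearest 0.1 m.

Differences from BH-01: to BH-02 (Δx, Δy, Δh) = (-15, -255, +0.1); to BH-03 = (-100, 15, -0.5).
Determinant of the coordinate differences = (-15)·15 − (-100)·(-255) = -25725.
∂h/∂x = [(+0.1)·15 − (-0.5)·(-255)] / -25725 = +0.004898
∂h/∂y = [(-15)·(-0.5) − (-100)·(+0.1)] / -25725 = -0.0006803
h(635548, 3327016) = 385.4 + (+0.004898)·(185) + (-0.0006803)·(-195) = 385.4 +0.906 +0.133 = 386.439 m.

386.4 m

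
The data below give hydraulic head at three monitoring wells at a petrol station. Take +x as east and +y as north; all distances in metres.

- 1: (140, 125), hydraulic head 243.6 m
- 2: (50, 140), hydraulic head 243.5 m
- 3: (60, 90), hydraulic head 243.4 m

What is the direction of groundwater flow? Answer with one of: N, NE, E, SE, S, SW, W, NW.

Differences from 1: to 2 (Δx, Δy, Δh) = (-90, 15, -0.1); to 3 = (-80, -35, -0.2).
Determinant of the coordinate differences = (-90)·(-35) − (-80)·15 = 4350.
∂h/∂x = [(-0.1)·(-35) − (-0.2)·15] / 4350 = +0.001494
∂h/∂y = [(-90)·(-0.2) − (-80)·(-0.1)] / 4350 = +0.002299
Flow = −∇h = (-0.001494 east, -0.002299 north), which points southwest.

SW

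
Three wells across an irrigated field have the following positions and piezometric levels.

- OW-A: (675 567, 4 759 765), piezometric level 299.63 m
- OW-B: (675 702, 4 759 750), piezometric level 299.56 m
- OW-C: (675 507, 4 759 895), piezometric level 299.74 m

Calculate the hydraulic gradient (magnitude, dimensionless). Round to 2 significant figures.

With h = a·x + b·y + c and OW-A as origin, the differences give:
  135·a + (-15)·b = -0.07
  (-60)·a + 130·b = +0.11
Eliminate b (×130 and ×(-15), subtract): 16650·a = -7.450 → a = ∂h/∂x = -0.0004474
Back-substitute: b = ∂h/∂y = +0.0006396.
|∇h| = √(-0.0004474² + 0.0006396²) = 0.0007805

0.00078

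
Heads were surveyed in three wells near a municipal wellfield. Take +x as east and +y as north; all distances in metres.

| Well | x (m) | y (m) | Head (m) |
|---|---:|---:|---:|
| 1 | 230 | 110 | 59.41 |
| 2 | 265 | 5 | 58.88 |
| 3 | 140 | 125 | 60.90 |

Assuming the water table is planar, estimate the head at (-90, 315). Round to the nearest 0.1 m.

64.6 m

Differences from 1: to 2 (Δx, Δy, Δh) = (35, -105, -0.53); to 3 = (-90, 15, +1.49).
Determinant of the coordinate differences = 35·15 − (-90)·(-105) = -8925.
∂h/∂x = [(-0.53)·15 − (+1.49)·(-105)] / -8925 = -0.01664
∂h/∂y = [35·(+1.49) − (-90)·(-0.53)] / -8925 = -0.0004986
h(-90, 315) = 59.41 + (-0.01664)·(-320) + (-0.0004986)·(205) = 59.41 +5.324 -0.102 = 64.632 m.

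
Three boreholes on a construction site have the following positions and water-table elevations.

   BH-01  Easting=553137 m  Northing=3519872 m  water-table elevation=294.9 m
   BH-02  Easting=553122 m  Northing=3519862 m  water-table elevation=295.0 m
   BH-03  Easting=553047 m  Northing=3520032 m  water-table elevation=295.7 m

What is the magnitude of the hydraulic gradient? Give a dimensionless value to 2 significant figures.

0.0073

With h = a·x + b·y + c and BH-01 as origin, the differences give:
  (-15)·a + (-10)·b = +0.1
  (-90)·a + 160·b = +0.8
Eliminate b (×160 and ×(-10), subtract): -3300·a = 24.00 → a = ∂h/∂x = -0.007273
Back-substitute: b = ∂h/∂y = +0.0009091.
|∇h| = √(-0.007273² + 0.0009091²) = 0.00733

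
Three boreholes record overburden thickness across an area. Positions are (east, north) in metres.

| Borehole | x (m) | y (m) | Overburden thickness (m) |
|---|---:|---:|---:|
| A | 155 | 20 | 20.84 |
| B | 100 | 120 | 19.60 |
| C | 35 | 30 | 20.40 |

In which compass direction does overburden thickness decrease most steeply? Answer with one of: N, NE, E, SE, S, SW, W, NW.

Differences from A: to B (Δx, Δy, Δh) = (-55, 100, -1.24); to C = (-120, 10, -0.44).
Determinant of the coordinate differences = (-55)·10 − (-120)·100 = 11450.
∂d/∂x = [(-1.24)·10 − (-0.44)·100] / 11450 = +0.002760
∂d/∂y = [(-55)·(-0.44) − (-120)·(-1.24)] / 11450 = -0.01088
Steepest decrease is along −∇f = (-0.002760 E, +0.01088 N) → north.

N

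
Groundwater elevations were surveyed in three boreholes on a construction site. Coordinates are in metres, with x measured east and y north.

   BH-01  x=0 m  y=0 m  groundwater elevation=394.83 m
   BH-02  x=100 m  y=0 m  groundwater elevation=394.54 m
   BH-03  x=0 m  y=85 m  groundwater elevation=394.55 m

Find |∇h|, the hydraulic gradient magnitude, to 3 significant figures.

0.00439

∂h/∂x = (394.54 − 394.83) / (100 − 0) = -0.002900
∂h/∂y = (394.55 − 394.83) / (85 − 0) = -0.003294
|∇h| = √(-0.002900² + -0.003294²) = 0.004389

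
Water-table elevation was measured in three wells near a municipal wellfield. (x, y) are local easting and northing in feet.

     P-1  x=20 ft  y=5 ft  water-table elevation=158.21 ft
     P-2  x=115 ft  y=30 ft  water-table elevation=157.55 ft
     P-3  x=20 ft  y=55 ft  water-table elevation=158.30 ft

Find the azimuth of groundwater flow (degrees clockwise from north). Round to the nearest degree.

With h = a·x + b·y + c and P-1 as origin, the differences give:
  95·a + 25·b = -0.66
  0·a + 50·b = +0.09
Eliminate b (×50 and ×25, subtract): 4750·a = -35.250 → a = ∂h/∂x = -0.007421
Back-substitute: b = ∂h/∂y = +0.001800.
Flow direction (−∇h) has components (+0.007421 E, -0.001800 N).
Azimuth = atan2(E, N) = atan2(+0.007421, -0.001800) = 103.6° ≈ 104°.

104°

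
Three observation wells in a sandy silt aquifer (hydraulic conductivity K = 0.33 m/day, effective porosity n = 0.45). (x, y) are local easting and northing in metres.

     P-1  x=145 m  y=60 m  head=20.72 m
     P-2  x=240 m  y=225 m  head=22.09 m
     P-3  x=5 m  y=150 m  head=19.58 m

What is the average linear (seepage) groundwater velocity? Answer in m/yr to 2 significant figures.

2.7 m/yr

Three-point gradient (reference P-1): Δ to P-2 = (95, 165, +1.37), Δ to P-3 = (-140, 90, -1.14).
∂h/∂x = +0.009839, ∂h/∂y = +0.002638 (det = 31650).
|∇h| = √(0.009839² + 0.002638²) = 0.01019
Seepage velocity v = K·i/n = 0.33 × 0.01019 / 0.45 = 0.007473 m/day = 2.73 m/yr.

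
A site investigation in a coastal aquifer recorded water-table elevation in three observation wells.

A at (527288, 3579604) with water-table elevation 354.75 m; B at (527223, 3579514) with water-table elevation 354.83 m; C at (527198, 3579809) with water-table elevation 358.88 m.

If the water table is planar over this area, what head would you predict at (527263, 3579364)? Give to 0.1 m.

352.3 m

With h = a·x + b·y + c and A as origin, the differences give:
  (-65)·a + (-90)·b = +0.08
  (-90)·a + 205·b = +4.13
Eliminate b (×205 and ×(-90), subtract): -21425·a = 388.100 → a = ∂h/∂x = -0.01811
Back-substitute: b = ∂h/∂y = +0.01219.
h(527263, 3579364) = 354.75 + (-0.01811)·(-25) + (+0.01219)·(-240) = 354.75 +0.453 -2.926 = 352.276 m.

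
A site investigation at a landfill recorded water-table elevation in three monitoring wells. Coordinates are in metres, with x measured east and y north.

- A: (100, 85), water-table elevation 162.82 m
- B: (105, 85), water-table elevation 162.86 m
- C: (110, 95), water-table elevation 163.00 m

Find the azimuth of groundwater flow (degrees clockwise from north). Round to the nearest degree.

219°

Three-point gradient (reference A): Δ to B = (5, 0, +0.04), Δ to C = (10, 10, +0.18).
∂h/∂x = +0.008000, ∂h/∂y = +0.010000 (det = 50).
Flow direction (−∇h) has components (-0.008000 E, -0.010000 N).
Azimuth = atan2(E, N) = atan2(-0.008000, -0.010000) = 218.7° ≈ 219°.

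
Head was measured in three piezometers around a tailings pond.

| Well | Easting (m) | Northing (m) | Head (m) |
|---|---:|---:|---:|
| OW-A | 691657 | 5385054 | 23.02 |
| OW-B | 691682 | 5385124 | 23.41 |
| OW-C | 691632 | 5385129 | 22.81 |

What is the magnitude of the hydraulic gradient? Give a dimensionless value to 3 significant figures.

With h = a·x + b·y + c and OW-A as origin, the differences give:
  25·a + 70·b = +0.39
  (-25)·a + 75·b = -0.21
Eliminate b (×75 and ×70, subtract): 3625·a = 43.950 → a = ∂h/∂x = +0.01212
Back-substitute: b = ∂h/∂y = +0.001241.
|∇h| = √(0.01212² + 0.001241²) = 0.01218

0.0122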